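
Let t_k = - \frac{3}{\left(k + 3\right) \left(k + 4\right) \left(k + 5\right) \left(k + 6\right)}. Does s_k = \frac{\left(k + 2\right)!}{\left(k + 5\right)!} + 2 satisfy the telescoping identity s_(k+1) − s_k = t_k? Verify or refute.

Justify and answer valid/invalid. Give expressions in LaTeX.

valid; difference matches t_k

s_(k+1) = factorial(k + 3)/factorial(k + 6) + 2
s_(k+1) − s_k = -3/((k + 3)*(k + 4)*(k + 5)*(k + 6))
(s_(k+1) − s_k) − t_k = 0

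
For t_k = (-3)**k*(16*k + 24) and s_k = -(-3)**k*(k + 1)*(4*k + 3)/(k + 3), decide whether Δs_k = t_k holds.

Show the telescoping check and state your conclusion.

s_(k+1) = 3*(-3)**k*(k + 2)*(4*k + 7)/(k + 4)
s_(k+1) − s_k = (-3)**k*(16*k**3 + 104*k**2 + 208*k + 138)/(k**2 + 7*k + 12)
(s_(k+1) − s_k) − t_k = (-3)**k*(-32*k**2 - 152*k - 150)/(k**2 + 7*k + 12)

Invalid: residual (-3)**k*(-32*k**2 - 152*k - 150)/(k**2 + 7*k + 12) ≠ 0.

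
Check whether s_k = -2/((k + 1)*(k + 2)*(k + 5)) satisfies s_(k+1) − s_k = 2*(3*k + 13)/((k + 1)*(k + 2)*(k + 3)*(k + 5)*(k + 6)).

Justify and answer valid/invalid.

s_(k+1) = -2/((k + 2)*(k + 3)*(k + 6))
s_(k+1) − s_k = 2*(3*k + 13)/(k**5 + 17*k**4 + 107*k**3 + 307*k**2 + 396*k + 180)
(s_(k+1) − s_k) − t_k = 0

valid; difference matches t_k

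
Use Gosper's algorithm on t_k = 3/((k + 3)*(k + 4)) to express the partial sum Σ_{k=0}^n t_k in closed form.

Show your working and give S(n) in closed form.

r(k) = (k + 3)/(k + 5) after simplifying.
Gosper form: A/B · C(k+1)/C(k) with A=k + 3, B=k + 5, C=1.
f must satisfy (k + 3)·f(k+1) − (k + 4)·f(k) = 1.
Degrees (1,1,0) ⇒ d ≤ 1.
Solving with deg f ≤ 1: f(k) = k/3.
Then R = B(k−1)f/C = k*(k + 4)/3, so s_k = R(k)·t_k = k/(k + 3).
Δs = 3/(k**2 + 7*k + 12), as required.
Evaluate: s_(n+1) = (n + 1)/(n + 4); subtract s_(0) = 0 ⇒ S(n) = (n + 1)/(n + 4).

S(n) = (n + 1)/(n + 4)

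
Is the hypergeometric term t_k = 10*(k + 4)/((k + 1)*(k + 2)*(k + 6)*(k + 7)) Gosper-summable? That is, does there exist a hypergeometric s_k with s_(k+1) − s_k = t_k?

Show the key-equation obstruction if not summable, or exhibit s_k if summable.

Yes. s_k = 5*k*(k + 7)/(6*(k**2 + 7*k + 6)).

Compute t_(k+1)/t_k: get (k + 1)*(k + 5)*(k + 6)/((k + 3)*(k + 4)*(k + 8)).
Gosper form: A/B · C(k+1)/C(k) with A=k + 1, B=k + 8, C=k**4 + 16*k**3 + 95*k**2 + 248*k + 240.
Solve (k + 1)·f(k+1) − (k + 7)·f(k) = k**4 + 16*k**3 + 95*k**2 + 248*k + 240.
Bound: deg f ≤ 6.
Solve for f: f(k) = k*(k + 2)*(k + 3)*(k + 4)*(k + 5)*(k + 7)/12 (degree 6 ≤ 6).
Get s_k = R·t_k = 5*k*(k + 7)/(6*(k**2 + 7*k + 6)) with R(k) = B(k−1)f(k)/C(k) = k*(k + 2)*(k + 7)**2/(12*(k + 4)).
s_(k+1) − s_k = 10*(k + 4)/(k**4 + 16*k**3 + 83*k**2 + 152*k + 84) = t_k.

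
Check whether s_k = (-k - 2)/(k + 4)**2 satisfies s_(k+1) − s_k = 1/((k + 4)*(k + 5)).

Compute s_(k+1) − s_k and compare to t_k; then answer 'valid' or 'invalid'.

Invalid: residual 2*(-2*k - 9)/(k**4 + 18*k**3 + 121*k**2 + 360*k + 400) ≠ 0.

s_(k+1) = (-k - 3)/(k + 5)**2
s_(k+1) − s_k = (k**2 + 5*k + 2)/(k**4 + 18*k**3 + 121*k**2 + 360*k + 400)
(s_(k+1) − s_k) − t_k = 2*(-2*k - 9)/(k**4 + 18*k**3 + 121*k**2 + 360*k + 400)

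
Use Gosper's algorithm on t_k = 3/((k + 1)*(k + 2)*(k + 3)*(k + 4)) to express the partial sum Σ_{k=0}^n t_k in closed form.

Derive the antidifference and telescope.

t_(k+1)/t_k = (k + 1)/(k + 5).
Factor: A=k + 1; B=k + 5; C=1.
Need (k + 1)·f(k+1) − (k + 4)·f(k) = 1.
d = 3 from the (1,1,0) case.
Solving with deg f ≤ 3: f(k) = k*(k**2 + 6*k + 11)/18.
Get s_k = R·t_k = k*(k**2 + 6*k + 11)/(6*(k + 1)*(k + 2)*(k + 3)) with R(k) = B(k−1)f(k)/C(k) = k*(k + 4)*(k**2 + 6*k + 11)/18.
Δs = 3/(k**4 + 10*k**3 + 35*k**2 + 50*k + 24), as required.
Evaluate: s_(n+1) = (n**3 + 9*n**2 + 26*n + 18)/(6*(n**3 + 9*n**2 + 26*n + 24)); subtract s_(0) = 0 ⇒ S(n) = (n**3 + 9*n**2 + 26*n + 18)/(6*(n**3 + 9*n**2 + 26*n + 24)).

S(n) = (n**3 + 9*n**2 + 26*n + 18)/(6*(n**3 + 9*n**2 + 26*n + 24))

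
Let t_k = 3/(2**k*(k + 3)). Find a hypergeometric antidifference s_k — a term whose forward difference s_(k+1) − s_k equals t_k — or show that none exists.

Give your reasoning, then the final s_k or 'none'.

no hypergeometric antidifference exists

Compute t_(k+1)/t_k: get (k + 3)/(2*(k + 4)).
A = k/2 + 3/2, B = k + 4, C = 1.
f must satisfy (k/2 + 3/2)·f(k+1) − (k + 3)·f(k) = 1.
Degrees (1,1,0) ⇒ d ≤ -1.
Bound -1 < 0, so the key equation has no polynomial solution.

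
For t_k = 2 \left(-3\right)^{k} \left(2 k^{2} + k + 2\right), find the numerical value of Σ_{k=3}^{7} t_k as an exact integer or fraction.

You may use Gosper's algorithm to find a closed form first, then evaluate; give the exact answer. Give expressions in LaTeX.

Compute t_(k+1)/t_k: get 3*(-2*k**2 - 5*k - 5)/(2*k**2 + k + 2).
Factor: A=-3; B=1; C=k**2 + k/2 + 1.
Key eq: (-3)·f(k+1) = (1)·f(k) + (k**2 + k/2 + 1).
Bound: deg f ≤ 2.
Solving with deg f ≤ 2: f(k) = -(k**2 - k + 1)/4.
Get s_k = R·t_k = (-3)**k*(-k**2 + k - 1) with R(k) = B(k−1)f(k)/C(k) = -(k**2 - k + 1)/(2*(2*k**2 + k + 2)).
s_(k+1) − s_k = 2*(-3)**k*(2*k**2 + k + 2) = t_k.
Sum = s_(8) − s_(3); s_(8) = -373977, s_(3) = 189 ⇒ -374166.

Σ = -374166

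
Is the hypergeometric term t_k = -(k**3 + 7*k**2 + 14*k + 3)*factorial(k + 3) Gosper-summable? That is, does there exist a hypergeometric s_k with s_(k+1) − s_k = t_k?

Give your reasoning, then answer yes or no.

Yes. s_k = -(k - 1)*(k + 3)*factorial(k + 3).

Ratio r(k) = (k**4 + 14*k**3 + 71*k**2 + 149*k + 100)/(k**3 + 7*k**2 + 14*k + 3).
Normal form (A,B,C) = (k + 4, 1, k**3 + 7*k**2 + 14*k + 3).
Need (k + 4)·f(k+1) − (1)·f(k) = k**3 + 7*k**2 + 14*k + 3.
d = 2 from the (1,0,3) case.
Solving with deg f ≤ 2: f(k) = (k - 1)*(k + 3).
Get s_k = R·t_k = -(k - 1)*(k + 3)*factorial(k + 3) with R(k) = B(k−1)f(k)/C(k) = (k - 1)*(k + 3)/(k**3 + 7*k**2 + 14*k + 3).
Verify: -(k**3 + 7*k**2 + 14*k + 3)*factorial(k + 3) matches t_k.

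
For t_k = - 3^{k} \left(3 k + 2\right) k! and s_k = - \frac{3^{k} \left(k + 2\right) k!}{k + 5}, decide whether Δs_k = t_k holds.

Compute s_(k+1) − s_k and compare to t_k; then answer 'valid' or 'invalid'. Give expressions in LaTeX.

Invalid: residual \frac{3^{k + 1} \left(3 k^{2} + 17 k + 9\right) k!}{\left(k + 5\right) \left(k + 6\right)} ≠ 0.

s_(k+1) = -3**(k + 1)*(k + 3)*factorial(k + 1)/(k + 6)
s_(k+1) − s_k = -3**k*(3*k**3 + 26*k**2 + 61*k + 33)*factorial(k)/((k + 5)*(k + 6))
(s_(k+1) − s_k) − t_k = 3**(k + 1)*(3*k**2 + 17*k + 9)*factorial(k)/((k + 5)*(k + 6))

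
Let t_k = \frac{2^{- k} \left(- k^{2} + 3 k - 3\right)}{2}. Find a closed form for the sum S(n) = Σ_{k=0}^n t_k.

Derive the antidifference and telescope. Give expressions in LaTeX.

The ratio is (k**2 - k + 1)/(2*(k**2 - 3*k + 3)).
Gosper form: A/B · C(k+1)/C(k) with A=1/2, B=1, C=k**2 - 3*k + 3.
f must satisfy (1/2)·f(k+1) − (1)·f(k) = k**2 - 3*k + 3.
Bound: deg f ≤ 2.
Solve for f: f(k) = -2*(k**2 - k + 3) (degree 2 ≤ 2).
R(k) = B(k−1)·f(k)/C(k) = -2*(k**2 - k + 3)/(k**2 - 3*k + 3); s_k = R·t_k = (k**2 - k + 3)/2**k.
s_(k+1) − s_k = (-k**2 + 3*k - 3)/(2*2**k) = t_k.
Evaluate: s_(n+1) = 2**(-n - 1)*(n**2 + n + 3); subtract s_(0) = 3 ⇒ S(n) = (-6*2**n + n**2 + n + 3)/(2*2**n).

S(n) = \frac{2^{- n} \left(- 6 \cdot 2^{n} + n^{2} + n + 3\right)}{2}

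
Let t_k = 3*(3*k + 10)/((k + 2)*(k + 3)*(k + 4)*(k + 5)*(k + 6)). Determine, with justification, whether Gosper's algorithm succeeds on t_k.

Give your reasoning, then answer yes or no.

Step 1: r(k) = (k + 2)*(3*k + 13)/((k + 7)*(3*k + 10)).
Factor: A=k + 2; B=k + 7; C=k + 10/3.
Need (k + 2)·f(k+1) − (k + 6)·f(k) = k + 10/3.
From deg A=1, deg B=1, deg C=1: d=4.
Solve for f: f(k) = k*(k + 3)*(k**2 + 11*k + 38)/120 (degree 4 ≤ 4).
So s_k = (B(k−1)f/C)·t_k = (k*(k + 3)*(k + 6)*(k**2 + 11*k + 38)/(40*(3*k + 10)))·t_k = 3*k*(k**2 + 11*k + 38)/(40*(k**3 + 11*k**2 + 38*k + 40)).
Δs = 3*(3*k + 10)/(k**5 + 20*k**4 + 155*k**3 + 580*k**2 + 1044*k + 720), as required.

Yes. s_k = 3*k*(k**2 + 11*k + 38)/(40*(k**3 + 11*k**2 + 38*k + 40)).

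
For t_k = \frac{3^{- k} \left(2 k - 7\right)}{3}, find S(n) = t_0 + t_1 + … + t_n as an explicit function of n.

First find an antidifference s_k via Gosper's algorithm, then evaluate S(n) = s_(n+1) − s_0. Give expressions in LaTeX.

Ratio r(k) = (2*k - 5)/(3*(2*k - 7)).
Gosper form: A/B · C(k+1)/C(k) with A=1/3, B=1, C=k - 7/2.
Solve (1/3)·f(k+1) − (1)·f(k) = k - 7/2.
deg f ≤ 1 (via 0,0,1).
Match coefficients ⇒ f(k) = -3*(k - 3)/2.
R(k) = B(k−1)·f(k)/C(k) = -3*(k - 3)/(2*k - 7); s_k = R·t_k = (3 - k)/3**k.
s_(k+1) − s_k = (2*k - 7)/(3*3**k) = t_k.
Evaluate: s_(n+1) = 3**(-n - 1)*(2 - n); subtract s_(0) = 3 ⇒ S(n) = 3**(-n - 1)*(-3**(n + 2) - n + 2).

S(n) = 3^{- n - 1} \left(- 3^{n + 2} - n + 2\right)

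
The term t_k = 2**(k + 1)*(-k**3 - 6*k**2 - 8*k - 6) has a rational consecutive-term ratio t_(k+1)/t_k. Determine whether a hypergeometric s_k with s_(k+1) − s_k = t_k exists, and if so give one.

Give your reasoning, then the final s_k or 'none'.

s_k = 2**(k + 1)*k*(-k**2 - 2)

Compute t_(k+1)/t_k: get 2*(k**3 + 9*k**2 + 23*k + 21)/(k**3 + 6*k**2 + 8*k + 6).
Normal form (A,B,C) = (2, 1, k**3 + 6*k**2 + 8*k + 6).
Need (2)·f(k+1) − (1)·f(k) = k**3 + 6*k**2 + 8*k + 6.
deg f ≤ 3 (via 0,0,3).
Solving with deg f ≤ 3: f(k) = k*(k**2 + 2).
R(k) = B(k−1)·f(k)/C(k) = k*(k**2 + 2)/(k**3 + 6*k**2 + 8*k + 6); s_k = R·t_k = 2**(k + 1)*k*(-k**2 - 2).
s_(k+1) − s_k = 2**(k + 1)*(-k**3 - 6*k**2 - 8*k - 6) = t_k.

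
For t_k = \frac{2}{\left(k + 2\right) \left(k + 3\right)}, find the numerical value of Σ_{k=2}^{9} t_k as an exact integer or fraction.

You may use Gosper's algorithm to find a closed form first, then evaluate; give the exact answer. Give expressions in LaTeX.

Σ = 1/3

Ratio r(k) = (k + 2)/(k + 4).
So A=k + 2 and B=k + 4, with C=1.
Set up (k + 2)·f(k+1) − (k + 3)·f(k) − (1) = 0.
deg f ≤ 1 (via 1,1,0).
Match coefficients ⇒ f(k) = k/2.
Then R = B(k−1)f/C = k*(k + 3)/2, so s_k = R(k)·t_k = k/(k + 2).
Δs = 2/(k**2 + 5*k + 6), as required.
Evaluate s at k=10 and k=2: 5/6 and 1/2; difference 1/3.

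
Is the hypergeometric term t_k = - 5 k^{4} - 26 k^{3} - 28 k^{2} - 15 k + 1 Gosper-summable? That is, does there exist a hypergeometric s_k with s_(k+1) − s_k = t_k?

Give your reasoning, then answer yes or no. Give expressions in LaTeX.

r(k) = (5*k**4 + 46*k**3 + 136*k**2 + 169*k + 73)/(5*k**4 + 26*k**3 + 28*k**2 + 15*k - 1) after simplifying.
So A=1 and B=1, with C=k**4 + 26*k**3/5 + 28*k**2/5 + 3*k - 1/5.
Key eq: (1)·f(k+1) = (1)·f(k) + (k**4 + 26*k**3/5 + 28*k**2/5 + 3*k - 1/5).
From deg A=0, deg B=0, deg C=4: d=5.
Coefficient equations give f(k) = k*(k**4 + 4*k**3 - 2*k**2 - 4)/5.
R(k) = B(k−1)·f(k)/C(k) = k*(k**4 + 4*k**3 - 2*k**2 - 4)/(5*k**4 + 26*k**3 + 28*k**2 + 15*k - 1); s_k = R·t_k = k*(-k**4 - 4*k**3 + 2*k**2 + 4).
Δs = -5*k**4 - 26*k**3 - 28*k**2 - 15*k + 1, as required.

Yes. s_k = k \left(- k^{4} - 4 k^{3} + 2 k^{2} + 4\right).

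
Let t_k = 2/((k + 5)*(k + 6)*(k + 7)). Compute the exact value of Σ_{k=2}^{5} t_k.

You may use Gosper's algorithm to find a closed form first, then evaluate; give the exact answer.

Σ = 19/1848

Ratio r(k) = (k + 5)/(k + 8).
So A=k + 5 and B=k + 8, with C=1.
Need (k + 5)·f(k+1) − (k + 7)·f(k) = 1.
From deg A=1, deg B=1, deg C=0: d=2.
A polynomial solution: f(k) = k*(k + 11)/60.
Certificate R = B(k−1)f/C = k*(k + 7)*(k + 11)/60 gives s_k = k*(k + 11)/(30*(k + 5)*(k + 6)).
Verify: 2/(k**3 + 18*k**2 + 107*k + 210) matches t_k.
Evaluate s at k=6 and k=2: 17/660 and 13/840; difference 19/1848.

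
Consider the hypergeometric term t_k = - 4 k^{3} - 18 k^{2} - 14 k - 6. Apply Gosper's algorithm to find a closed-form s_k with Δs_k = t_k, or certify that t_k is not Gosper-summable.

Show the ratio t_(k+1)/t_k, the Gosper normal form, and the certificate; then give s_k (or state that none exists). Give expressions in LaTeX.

Compute t_(k+1)/t_k: get (2*k**3 + 15*k**2 + 31*k + 21)/(2*k**3 + 9*k**2 + 7*k + 3).
Gosper form: A/B · C(k+1)/C(k) with A=1, B=1, C=k**3 + 9*k**2/2 + 7*k/2 + 3/2.
Solve (1)·f(k+1) − (1)·f(k) = k**3 + 9*k**2/2 + 7*k/2 + 3/2.
deg f ≤ 4 (via 0,0,3).
Solving with deg f ≤ 4: f(k) = k*(k**3 + 4*k**2 - k + 2)/4.
Then R = B(k−1)f/C = k*(k**3 + 4*k**2 - k + 2)/(2*(2*k**3 + 9*k**2 + 7*k + 3)), so s_k = R(k)·t_k = k*(-k**3 - 4*k**2 + k - 2).
s_(k+1) − s_k = -4*k**3 - 18*k**2 - 14*k - 6 = t_k.

s_k = k \left(- k^{3} - 4 k^{2} + k - 2\right)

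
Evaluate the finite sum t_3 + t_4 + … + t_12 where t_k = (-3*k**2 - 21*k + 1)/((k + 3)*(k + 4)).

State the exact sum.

Step 1: r(k) = (k + 3)*(21*k + 3*(k + 1)**2 + 20)/((k + 5)*(3*k**2 + 21*k - 1)).
Factor: A=k + 3; B=k + 5; C=k**2 + 7*k - 1/3.
f must satisfy (k + 3)·f(k+1) − (k + 4)·f(k) = k**2 + 7*k - 1/3.
d = 2 from the (1,1,2) case.
Solving with deg f ≤ 2: f(k) = k*(9*k - 10)/9.
Get s_k = R·t_k = k*(10 - 9*k)/(3*(k + 3)) with R(k) = B(k−1)f(k)/C(k) = k*(k + 4)*(9*k - 10)/(3*(3*k**2 + 21*k - 1)).
Verify: (-3*k**2 - 21*k + 1)/(k**2 + 7*k + 12) matches t_k.
Telescoping: Σ = s_(13) − s_(3) = -1391/48 − (-17/6) = -1255/48.

Σ = -1255/48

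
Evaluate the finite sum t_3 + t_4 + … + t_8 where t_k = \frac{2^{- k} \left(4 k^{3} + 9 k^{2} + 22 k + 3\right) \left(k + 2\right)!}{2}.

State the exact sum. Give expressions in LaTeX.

Compute t_(k+1)/t_k: get (4*k**4 + 33*k**3 + 115*k**2 + 194*k + 114)/(2*(4*k**3 + 9*k**2 + 22*k + 3)).
Gosper form: A/B · C(k+1)/C(k) with A=k/2 + 3/2, B=1, C=k**3 + 9*k**2/4 + 11*k/2 + 3/4.
Key eq: (k/2 + 3/2)·f(k+1) = (1)·f(k) + (k**3 + 9*k**2/4 + 11*k/2 + 3/4).
d = 2 from the (1,0,3) case.
A polynomial solution: f(k) = k*(4*k - 3)/2.
Get s_k = R·t_k = k*(4*k - 3)*factorial(k + 2)/2**k with R(k) = B(k−1)f(k)/C(k) = 2*k*(4*k - 3)/(4*k**3 + 9*k**2 + 22*k + 3).
Check: Δs_k = (4*k**3 + 9*k**2 + 22*k + 3)*factorial(k + 2)/(2*2**k). ✓
Sum = s_(9) − s_(3); s_(9) = 46309725/2, s_(3) = 405 ⇒ 46308915/2.

Σ = 46308915/2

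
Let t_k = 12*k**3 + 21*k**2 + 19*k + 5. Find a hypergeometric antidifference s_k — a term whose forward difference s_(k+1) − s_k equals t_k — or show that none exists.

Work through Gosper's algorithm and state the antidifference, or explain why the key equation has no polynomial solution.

s_k = k*(3*k**3 + k**2 + 2*k - 1)

Compute t_(k+1)/t_k: get (12*k**3 + 57*k**2 + 97*k + 57)/(12*k**3 + 21*k**2 + 19*k + 5).
Normal form (A,B,C) = (1, 1, k**3 + 7*k**2/4 + 19*k/12 + 5/12).
Set up (1)·f(k+1) − (1)·f(k) − (k**3 + 7*k**2/4 + 19*k/12 + 5/12) = 0.
Degrees (0,0,3) ⇒ d ≤ 4.
Coefficient equations give f(k) = k*(3*k**3 + k**2 + 2*k - 1)/12.
So s_k = (B(k−1)f/C)·t_k = (k*(3*k**3 + k**2 + 2*k - 1)/(12*k**3 + 21*k**2 + 19*k + 5))·t_k = k*(3*k**3 + k**2 + 2*k - 1).
s_(k+1) − s_k = 12*k**3 + 21*k**2 + 19*k + 5 = t_k.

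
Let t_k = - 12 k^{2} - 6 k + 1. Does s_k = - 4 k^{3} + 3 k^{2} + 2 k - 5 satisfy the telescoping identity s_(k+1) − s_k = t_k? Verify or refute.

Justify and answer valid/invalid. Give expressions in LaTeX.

valid; difference matches t_k

s_(k+1) = -4*k**3 - 9*k**2 - 4*k - 4
s_(k+1) − s_k = -12*k**2 - 6*k + 1
(s_(k+1) − s_k) − t_k = 0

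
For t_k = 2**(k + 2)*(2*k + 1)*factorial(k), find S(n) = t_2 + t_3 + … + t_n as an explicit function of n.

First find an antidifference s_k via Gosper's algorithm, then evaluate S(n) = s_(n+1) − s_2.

S(n) = 8*2**n*factorial(n + 1) - 32

The ratio is 2*(k + 1)*(2*k + 3)/(2*k + 1).
Gosper form: A/B · C(k+1)/C(k) with A=2*k + 2, B=1, C=k + 1/2.
f must satisfy (2*k + 2)·f(k+1) − (1)·f(k) = k + 1/2.
d = 0 from the (1,0,1) case.
Solve for f: f(k) = 1/2 (degree 0 ≤ 0).
Get s_k = R·t_k = 2**(k + 2)*factorial(k) with R(k) = B(k−1)f(k)/C(k) = 1/(2*k + 1).
Δs = 2**(k + 2)*(2*k + 1)*factorial(k), as required.
Telescope: S(n) = s_(n+1) − s_(2) = 2**(n + 3)*factorial(n + 1) − (32) = 8*2**n*factorial(n + 1) - 32.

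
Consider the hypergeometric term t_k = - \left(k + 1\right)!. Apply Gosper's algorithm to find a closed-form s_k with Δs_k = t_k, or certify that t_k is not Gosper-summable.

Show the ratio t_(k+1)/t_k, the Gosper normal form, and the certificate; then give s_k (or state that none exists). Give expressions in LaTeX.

not Gosper-summable; s_k does not exist

Ratio r(k) = k + 2.
Normal form (A,B,C) = (k + 2, 1, 1).
Set up (k + 2)·f(k+1) − (1)·f(k) − (1) = 0.
deg f ≤ -1 (via 1,0,0).
Bound -1 < 0, so the key equation has no polynomial solution.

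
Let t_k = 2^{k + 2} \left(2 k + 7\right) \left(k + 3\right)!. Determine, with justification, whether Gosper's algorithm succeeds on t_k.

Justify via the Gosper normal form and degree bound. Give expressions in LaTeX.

Step 1: r(k) = 2*(k + 4)*(2*k + 9)/(2*k + 7).
So A=2*k + 8 and B=1, with C=k + 7/2.
f must satisfy (2*k + 8)·f(k+1) − (1)·f(k) = k + 7/2.
d = 0 from the (1,0,1) case.
Coefficient equations give f(k) = 1/2.
R(k) = B(k−1)·f(k)/C(k) = 1/(2*k + 7); s_k = R·t_k = 2**(k + 2)*factorial(k + 3).
s_(k+1) − s_k = 2**(k + 2)*(2*k + 7)*factorial(k + 3) = t_k.

Yes. s_k = 2^{k + 2} \left(k + 3\right)!.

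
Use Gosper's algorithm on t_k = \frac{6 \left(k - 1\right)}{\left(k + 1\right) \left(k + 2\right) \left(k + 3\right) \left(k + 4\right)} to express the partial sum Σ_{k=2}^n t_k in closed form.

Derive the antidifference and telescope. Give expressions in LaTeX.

S(n) = \frac{n \left(n^{2} + 9 n - 10\right)}{12 \left(n^{3} + 9 n^{2} + 26 n + 24\right)}

t_(k+1)/t_k = k*(k + 1)/((k - 1)*(k + 5)).
Gosper form: A/B · C(k+1)/C(k) with A=k + 1, B=k + 5, C=k - 1.
Need (k + 1)·f(k+1) − (k + 4)·f(k) = k - 1.
From deg A=1, deg B=1, deg C=1: d=3.
Coefficient equations give f(k) = -k*(k**2 + 6*k + 29)/36.
Get s_k = R·t_k = k*(-k**2 - 6*k - 29)/(6*(k + 1)*(k + 2)*(k + 3)) with R(k) = B(k−1)f(k)/C(k) = -k*(k + 4)*(k**2 + 6*k + 29)/(36*(k - 1)).
Verify: 6*(k - 1)/(k**4 + 10*k**3 + 35*k**2 + 50*k + 24) matches t_k.
Σ_(k=2)^n t_k = s_(n+1) − s_(2) = ((-n**3 - 9*n**2 - 44*n - 36)/(6*(n**3 + 9*n**2 + 26*n + 24))) − (-1/4), i.e. n*(n**2 + 9*n - 10)/(12*(n**3 + 9*n**2 + 26*n + 24)).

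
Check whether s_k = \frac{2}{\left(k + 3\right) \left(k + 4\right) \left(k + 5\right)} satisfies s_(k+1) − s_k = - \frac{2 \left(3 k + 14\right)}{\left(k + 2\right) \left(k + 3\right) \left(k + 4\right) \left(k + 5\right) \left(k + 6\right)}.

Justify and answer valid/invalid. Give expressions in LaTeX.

Invalid: residual \frac{16}{k^{5} + 20 k^{4} + 155 k^{3} + 580 k^{2} + 1044 k + 720} ≠ 0.

s_(k+1) = 2/((k + 4)*(k + 5)*(k + 6))
s_(k+1) − s_k = -6/((k + 3)*(k + 4)*(k + 5)*(k + 6))
(s_(k+1) − s_k) − t_k = 16/((k + 2)*(k + 3)*(k + 4)*(k + 5)*(k + 6))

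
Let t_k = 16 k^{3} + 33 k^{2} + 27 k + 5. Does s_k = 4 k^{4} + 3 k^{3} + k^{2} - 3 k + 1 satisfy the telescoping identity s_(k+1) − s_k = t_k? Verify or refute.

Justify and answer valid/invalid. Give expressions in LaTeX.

s_(k+1) = 4*k**4 + 19*k**3 + 34*k**2 + 24*k + 6
s_(k+1) − s_k = 16*k**3 + 33*k**2 + 27*k + 5
(s_(k+1) − s_k) − t_k = 0

Valid — Δs_k = t_k.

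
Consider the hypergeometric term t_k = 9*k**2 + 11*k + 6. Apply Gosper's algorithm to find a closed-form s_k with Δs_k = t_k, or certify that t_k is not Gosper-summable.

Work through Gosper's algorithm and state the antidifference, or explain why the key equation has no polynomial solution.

s_k = k*(3*k**2 + k + 2)

t_(k+1)/t_k = (9*k**2 + 29*k + 26)/(9*k**2 + 11*k + 6).
A = 1, B = 1, C = k**2 + 11*k/9 + 2/3.
Need (1)·f(k+1) − (1)·f(k) = k**2 + 11*k/9 + 2/3.
d = 3 from the (0,0,2) case.
Solve for f: f(k) = k*(3*k**2 + k + 2)/9 (degree 3 ≤ 3).
Certificate R = B(k−1)f/C = k*(3*k**2 + k + 2)/(9*k**2 + 11*k + 6) gives s_k = k*(3*k**2 + k + 2).
s_(k+1) − s_k = 9*k**2 + 11*k + 6 = t_k.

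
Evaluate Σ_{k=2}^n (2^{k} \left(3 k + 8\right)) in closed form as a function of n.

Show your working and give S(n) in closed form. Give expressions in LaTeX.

The ratio is 2*(3*k + 11)/(3*k + 8).
A = 2, B = 1, C = k + 8/3.
Key eq: (2)·f(k+1) = (1)·f(k) + (k + 8/3).
deg f ≤ 1 (via 0,0,1).
Solving with deg f ≤ 1: f(k) = (3*k + 2)/3.
Get s_k = R·t_k = 2**k*(3*k + 2) with R(k) = B(k−1)f(k)/C(k) = (3*k + 2)/(3*k + 8).
Verify: 2**k*(3*k + 8) matches t_k.
Evaluate: s_(n+1) = 2**(n + 1)*(3*n + 5); subtract s_(2) = 32 ⇒ S(n) = 6*2**n*n + 10*2**n - 32.

S(n) = 6 \cdot 2^{n} n + 10 \cdot 2^{n} - 32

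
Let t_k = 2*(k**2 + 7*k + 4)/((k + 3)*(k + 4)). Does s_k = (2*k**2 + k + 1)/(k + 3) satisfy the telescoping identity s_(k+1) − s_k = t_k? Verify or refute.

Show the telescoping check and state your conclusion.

Valid — Δs_k = t_k.

s_(k+1) = (k + 2*(k + 1)**2 + 2)/(k + 4)
s_(k+1) − s_k = 2*(k**2 + 7*k + 4)/(k**2 + 7*k + 12)
(s_(k+1) − s_k) − t_k = 0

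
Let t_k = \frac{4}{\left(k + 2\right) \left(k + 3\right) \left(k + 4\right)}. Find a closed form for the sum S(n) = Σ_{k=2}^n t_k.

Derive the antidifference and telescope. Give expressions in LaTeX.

The ratio is (k + 2)/(k + 5).
A = k + 2, B = k + 5, C = 1.
Solve (k + 2)·f(k+1) − (k + 4)·f(k) = 1.
deg f ≤ 2 (via 1,1,0).
Solving with deg f ≤ 2: f(k) = k*(k + 5)/12.
Then R = B(k−1)f/C = k*(k + 4)*(k + 5)/12, so s_k = R(k)·t_k = k*(k + 5)/(3*(k + 2)*(k + 3)).
Verify: 4/(k**3 + 9*k**2 + 26*k + 24) matches t_k.
Evaluate: s_(n+1) = (n**2 + 7*n + 6)/(3*(n**2 + 7*n + 12)); subtract s_(2) = 7/30 ⇒ S(n) = (n**2 + 7*n - 8)/(10*(n**2 + 7*n + 12)).

S(n) = \frac{n^{2} + 7 n - 8}{10 \left(n^{2} + 7 n + 12\right)}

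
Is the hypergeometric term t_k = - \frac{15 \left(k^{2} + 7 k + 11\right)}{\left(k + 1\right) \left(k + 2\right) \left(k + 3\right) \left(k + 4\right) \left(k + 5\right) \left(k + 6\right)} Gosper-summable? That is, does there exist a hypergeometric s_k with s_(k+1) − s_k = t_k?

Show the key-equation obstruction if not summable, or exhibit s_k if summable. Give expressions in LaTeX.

t_(k+1)/t_k = (k + 1)*(7*k + (k + 1)**2 + 18)/((k + 7)*(k**2 + 7*k + 11)).
So A=k + 1 and B=k + 7, with C=k**2 + 7*k + 11.
Set up (k + 1)·f(k+1) − (k + 6)·f(k) − (k**2 + 7*k + 11) = 0.
Degrees (1,1,2) ⇒ d ≤ 5.
Coefficient equations give f(k) = k*(k + 2)*(k + 4)*(k**2 + 9*k + 23)/45.
Certificate R = B(k−1)f/C = k*(k + 2)*(k + 4)*(k + 6)*(k**2 + 9*k + 23)/(45*(k**2 + 7*k + 11)) gives s_k = k*(-k**2 - 9*k - 23)/(3*(k**3 + 9*k**2 + 23*k + 15)).
s_(k+1) − s_k = 15*(-k**2 - 7*k - 11)/(k**6 + 21*k**5 + 175*k**4 + 735*k**3 + 1624*k**2 + 1764*k + 720) = t_k.

Yes. s_k = \frac{k \left(- k^{2} - 9 k - 23\right)}{3 \left(k^{3} + 9 k^{2} + 23 k + 15\right)}.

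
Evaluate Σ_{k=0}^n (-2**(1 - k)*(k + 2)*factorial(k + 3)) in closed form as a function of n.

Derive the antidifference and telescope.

S(n) = 24 - 2*factorial(n + 4)/2**n

r(k) = (k + 3)*(k + 4)/(2*(k + 2)) after simplifying.
Gosper form: A/B · C(k+1)/C(k) with A=k/2 + 2, B=1, C=k + 2.
Solve (k/2 + 2)·f(k+1) − (1)·f(k) = k + 2.
From deg A=1, deg B=0, deg C=1: d=0.
Match coefficients ⇒ f(k) = 2.
So s_k = (B(k−1)f/C)·t_k = (2/(k + 2))·t_k = -2**(2 - k)*factorial(k + 3).
s_(k+1) − s_k = -2**(1 - k)*(k + 2)*factorial(k + 3) = t_k.
Telescope: S(n) = s_(n+1) − s_(0) = -2**(1 - n)*factorial(n + 4) − (-24) = 24 - 2*factorial(n + 4)/2**n.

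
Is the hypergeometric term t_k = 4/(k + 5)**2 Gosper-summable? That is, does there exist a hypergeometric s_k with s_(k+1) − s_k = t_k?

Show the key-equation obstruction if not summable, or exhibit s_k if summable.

No; the coefficient equations for f are inconsistent.

Compute t_(k+1)/t_k: get (k + 5)**2/(k + 6)**2.
Factor: A=k**2 + 10*k + 25; B=k**2 + 12*k + 36; C=1.
Key eq: (k**2 + 10*k + 25)·f(k+1) = (k**2 + 10*k + 25)·f(k) + (1).
deg f ≤ 0 (via 2,2,0).
Generic f = c0 gives residual -1; -1 = 0 cannot hold, so t_k is not Gosper-summable.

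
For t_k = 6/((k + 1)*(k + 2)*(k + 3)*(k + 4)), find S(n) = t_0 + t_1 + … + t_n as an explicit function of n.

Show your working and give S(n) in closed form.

S(n) = (n**3 + 9*n**2 + 26*n + 18)/(3*(n**3 + 9*n**2 + 26*n + 24))

The ratio is (k + 1)/(k + 5).
Normal form (A,B,C) = (k + 1, k + 5, 1).
Need (k + 1)·f(k+1) − (k + 4)·f(k) = 1.
Bound: deg f ≤ 3.
Match coefficients ⇒ f(k) = k*(k**2 + 6*k + 11)/18.
So s_k = (B(k−1)f/C)·t_k = (k*(k + 4)*(k**2 + 6*k + 11)/18)·t_k = k*(k**2 + 6*k + 11)/(3*(k + 1)*(k + 2)*(k + 3)).
Δs = 6/(k**4 + 10*k**3 + 35*k**2 + 50*k + 24), as required.
s_(n+1) = (n**3 + 9*n**2 + 26*n + 18)/(3*(n**3 + 9*n**2 + 26*n + 24)) and s_(0) = 0, so S(n) = (n**3 + 9*n**2 + 26*n + 18)/(3*(n**3 + 9*n**2 + 26*n + 24)).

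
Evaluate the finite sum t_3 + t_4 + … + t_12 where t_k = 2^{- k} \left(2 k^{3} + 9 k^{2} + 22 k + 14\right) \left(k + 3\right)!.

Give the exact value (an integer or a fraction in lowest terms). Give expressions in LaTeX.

Σ = 1798052252040

r(k) = (2*k**4 + 23*k**3 + 106*k**2 + 231*k + 188)/(2*(2*k**3 + 9*k**2 + 22*k + 14)) after simplifying.
Take A(k)=k/2 + 2, B(k)=1, C(k)=k**3 + 9*k**2/2 + 11*k + 7.
Solve (k/2 + 2)·f(k+1) − (1)·f(k) = k**3 + 9*k**2/2 + 11*k + 7.
d = 2 from the (1,0,3) case.
Solve for f: f(k) = 2*k**2 + k + 1 (degree 2 ≤ 2).
Then R = B(k−1)f/C = 2*(2*k**2 + k + 1)/(2*k**3 + 9*k**2 + 22*k + 14), so s_k = R(k)·t_k = 2**(1 - k)*(2*k**2 + k + 1)*factorial(k + 3).
Verify: (2*k**3 + 9*k**2 + 22*k + 14)*factorial(k + 3)/2**k matches t_k.
Sum = s_(13) − s_(3); s_(13) = 1798052256000, s_(3) = 3960 ⇒ 1798052252040.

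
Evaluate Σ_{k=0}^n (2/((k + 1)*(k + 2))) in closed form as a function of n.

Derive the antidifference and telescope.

S(n) = 2*(n + 1)/(n + 2)

Compute t_(k+1)/t_k: get (k + 1)/(k + 3).
Take A(k)=k + 1, B(k)=k + 3, C(k)=1.
Set up (k + 1)·f(k+1) − (k + 2)·f(k) − (1) = 0.
deg f ≤ 1 (via 1,1,0).
Match coefficients ⇒ f(k) = k.
R(k) = B(k−1)·f(k)/C(k) = k*(k + 2); s_k = R·t_k = 2*k/(k + 1).
s_(k+1) − s_k = 2/(k**2 + 3*k + 2) = t_k.
Telescope: S(n) = s_(n+1) − s_(0) = 2*(n + 1)/(n + 2) − (0) = 2*(n + 1)/(n + 2).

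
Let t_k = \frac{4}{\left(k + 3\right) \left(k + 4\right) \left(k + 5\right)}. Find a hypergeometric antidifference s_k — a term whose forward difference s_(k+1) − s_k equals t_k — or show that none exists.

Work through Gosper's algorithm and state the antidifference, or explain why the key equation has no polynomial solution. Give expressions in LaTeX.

s_k = \frac{k \left(k + 7\right)}{6 \left(k + 3\right) \left(k + 4\right)}

t_(k+1)/t_k = (k + 3)/(k + 6).
Normal form (A,B,C) = (k + 3, k + 6, 1).
Set up (k + 3)·f(k+1) − (k + 5)·f(k) − (1) = 0.
deg f ≤ 2 (via 1,1,0).
Solving with deg f ≤ 2: f(k) = k*(k + 7)/24.
So s_k = (B(k−1)f/C)·t_k = (k*(k + 5)*(k + 7)/24)·t_k = k*(k + 7)/(6*(k + 3)*(k + 4)).
s_(k+1) − s_k = 4/(k**3 + 12*k**2 + 47*k + 60) = t_k.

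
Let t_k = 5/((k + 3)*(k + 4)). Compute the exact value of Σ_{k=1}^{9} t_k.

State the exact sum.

Σ = 45/52

The ratio is (k + 3)/(k + 5).
Take A(k)=k + 3, B(k)=k + 5, C(k)=1.
Solve (k + 3)·f(k+1) − (k + 4)·f(k) = 1.
Bound: deg f ≤ 1.
Solve for f: f(k) = k/3 (degree 1 ≤ 1).
R(k) = B(k−1)·f(k)/C(k) = k*(k + 4)/3; s_k = R·t_k = 5*k/(3*(k + 3)).
Verify: 5/(k**2 + 7*k + 12) matches t_k.
Evaluate s at k=10 and k=1: 50/39 and 5/12; difference 45/52.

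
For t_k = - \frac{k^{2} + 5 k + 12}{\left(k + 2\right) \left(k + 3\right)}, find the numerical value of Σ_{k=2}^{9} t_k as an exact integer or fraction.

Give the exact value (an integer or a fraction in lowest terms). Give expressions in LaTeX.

r(k) = (k + 2)*(5*k + (k + 1)**2 + 17)/((k + 4)*(k**2 + 5*k + 12)) after simplifying.
A = k + 2, B = k + 4, C = k**2 + 5*k + 12.
Set up (k + 2)·f(k+1) − (k + 3)·f(k) − (k**2 + 5*k + 12) = 0.
deg f ≤ 2 (via 1,1,2).
Coefficient equations give f(k) = k*(k + 5).
Get s_k = R·t_k = k*(-k - 5)/(k + 2) with R(k) = B(k−1)f(k)/C(k) = k*(k + 3)*(k + 5)/(k**2 + 5*k + 12).
Δs = (-k**2 - 5*k - 12)/(k**2 + 5*k + 6), as required.
Telescoping: Σ = s_(10) − s_(2) = -25/2 − (-7/2) = -9.

Σ = -9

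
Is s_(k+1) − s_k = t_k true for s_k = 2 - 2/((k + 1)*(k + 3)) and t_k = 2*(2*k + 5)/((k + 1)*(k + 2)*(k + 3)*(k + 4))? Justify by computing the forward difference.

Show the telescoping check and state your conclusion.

s_(k+1) = 2 - 2/((k + 2)*(k + 4))
s_(k+1) − s_k = 2*(2*k + 5)/(k**4 + 10*k**3 + 35*k**2 + 50*k + 24)
(s_(k+1) − s_k) − t_k = 0

valid (s_(k+1) − s_k reduces to t_k)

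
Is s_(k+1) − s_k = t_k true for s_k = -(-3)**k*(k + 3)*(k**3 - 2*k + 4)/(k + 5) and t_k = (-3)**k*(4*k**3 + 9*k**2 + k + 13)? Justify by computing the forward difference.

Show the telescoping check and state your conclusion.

s_(k+1) = 3*(-3)**k*(k + 4)*(-2*k + (k + 1)**3 + 2)/(k + 6)
s_(k+1) − s_k = (-3)**k*(4*k**5 + 45*k**4 + 160*k**3 + 202*k**2 + 141*k + 252)/(k**2 + 11*k + 30)
(s_(k+1) − s_k) − t_k = (-3)**k*(-8*k**4 - 60*k**3 - 92*k**2 - 32*k - 138)/(k**2 + 11*k + 30)

Invalid: residual (-3)**k*(-8*k**4 - 60*k**3 - 92*k**2 - 32*k - 138)/(k**2 + 11*k + 30) ≠ 0.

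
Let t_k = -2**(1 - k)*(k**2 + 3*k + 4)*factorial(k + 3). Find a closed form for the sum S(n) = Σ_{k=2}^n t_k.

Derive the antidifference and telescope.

Step 1: r(k) = (k + 4)*(3*k + (k + 1)**2 + 7)/(2*(k**2 + 3*k + 4)).
Gosper form: A/B · C(k+1)/C(k) with A=k/2 + 2, B=1, C=k**2 + 3*k + 4.
Set up (k/2 + 2)·f(k+1) − (1)·f(k) − (k**2 + 3*k + 4) = 0.
deg f ≤ 1 (via 1,0,2).
Coefficient equations give f(k) = 2*k.
Then R = B(k−1)f/C = 2*k/(k**2 + 3*k + 4), so s_k = R(k)·t_k = -2**(2 - k)*k*factorial(k + 3).
Verify: -2**(1 - k)*(k**2 + 3*k + 4)*factorial(k + 3) matches t_k.
Σ_(k=2)^n t_k = s_(n+1) − s_(2) = (-2**(1 - n)*(n + 1)*factorial(n + 4)) − (-240), i.e. 240 - 2*n*factorial(n + 4)/2**n - 2*factorial(n + 4)/2**n.

S(n) = 240 - 2*n*factorial(n + 4)/2**n - 2*factorial(n + 4)/2**n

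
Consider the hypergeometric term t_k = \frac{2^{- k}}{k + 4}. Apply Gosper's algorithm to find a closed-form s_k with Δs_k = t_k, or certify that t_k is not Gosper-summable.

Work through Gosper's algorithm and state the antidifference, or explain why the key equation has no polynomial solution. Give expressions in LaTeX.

Ratio r(k) = (k + 4)/(2*(k + 5)).
Normal form (A,B,C) = (k/2 + 2, k + 5, 1).
Solve (k/2 + 2)·f(k+1) − (k + 4)·f(k) = 1.
From deg A=1, deg B=1, deg C=0: d=-1.
deg f ≤ -1 is impossible — no certificate.

no hypergeometric antidifference exists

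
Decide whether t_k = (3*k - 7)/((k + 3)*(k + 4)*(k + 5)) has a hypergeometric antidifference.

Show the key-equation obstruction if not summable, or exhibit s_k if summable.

The ratio is (k + 3)*(3*k - 4)/((k + 6)*(3*k - 7)).
A = k + 3, B = k + 6, C = k - 7/3.
Key eq: (k + 3)·f(k+1) = (k + 5)·f(k) + (k - 7/3).
Bound: deg f ≤ 2.
A polynomial solution: f(k) = k*(k - 29)/36.
R(k) = B(k−1)·f(k)/C(k) = k*(k - 29)*(k + 5)/(12*(3*k - 7)); s_k = R·t_k = k*(k - 29)/(12*(k + 3)*(k + 4)).
s_(k+1) − s_k = (3*k - 7)/(k**3 + 12*k**2 + 47*k + 60) = t_k.

Yes. s_k = k*(k - 29)/(12*(k + 3)*(k + 4)).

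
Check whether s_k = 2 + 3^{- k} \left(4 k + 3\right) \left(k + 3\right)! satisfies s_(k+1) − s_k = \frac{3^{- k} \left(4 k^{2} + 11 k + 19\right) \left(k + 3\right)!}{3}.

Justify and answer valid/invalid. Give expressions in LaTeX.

s_(k+1) = 3**(-k - 1)*(4*k + 7)*factorial(k + 4) + 2
s_(k+1) − s_k = (4*k**2 + 11*k + 19)*factorial(k + 3)/(3*3**k)
(s_(k+1) − s_k) − t_k = 0

Valid: the claim telescopes to t_k.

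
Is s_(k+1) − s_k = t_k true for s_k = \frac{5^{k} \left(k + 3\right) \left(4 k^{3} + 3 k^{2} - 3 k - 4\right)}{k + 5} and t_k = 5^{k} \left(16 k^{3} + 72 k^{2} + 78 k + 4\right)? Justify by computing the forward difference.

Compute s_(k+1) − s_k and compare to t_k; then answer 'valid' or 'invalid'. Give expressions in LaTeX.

s_(k+1) = 5**(k + 1)*k*(4*k**3 + 31*k**2 + 75*k + 60)/(k + 6)
s_(k+1) − s_k = 5**k*(16*k**5 + 216*k**4 + 1054*k**3 + 2152*k**2 + 1590*k + 72)/(k**2 + 11*k + 30)
(s_(k+1) − s_k) − t_k = 5**k*(-32*k**4 - 296*k**3 - 870*k**2 - 794*k - 48)/(k**2 + 11*k + 30)

Invalid: residual \frac{5^{k} \left(- 32 k^{4} - 296 k^{3} - 870 k^{2} - 794 k - 48\right)}{k^{2} + 11 k + 30} ≠ 0.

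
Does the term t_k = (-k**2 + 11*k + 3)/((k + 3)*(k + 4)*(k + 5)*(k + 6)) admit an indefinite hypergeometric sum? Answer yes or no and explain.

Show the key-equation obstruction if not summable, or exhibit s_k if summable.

Yes. s_k = k*(k**2 + 42*k - 13)/(30*(k + 3)*(k + 4)*(k + 5)).

r(k) = (k + 3)*(11*k - (k + 1)**2 + 14)/((k + 7)*(-k**2 + 11*k + 3)) after simplifying.
Take A(k)=k + 3, B(k)=k + 7, C(k)=k**2 - 11*k - 3.
Key eq: (k + 3)·f(k+1) = (k + 6)·f(k) + (k**2 - 11*k - 3).
Degrees (1,1,2) ⇒ d ≤ 3.
Solve for f: f(k) = -k*(k**2 + 42*k - 13)/30 (degree 3 ≤ 3).
So s_k = (B(k−1)f/C)·t_k = (-k*(k + 6)*(k**2 + 42*k - 13)/(30*(k**2 - 11*k - 3)))·t_k = k*(k**2 + 42*k - 13)/(30*(k + 3)*(k + 4)*(k + 5)).
Δs = (-k**2 + 11*k + 3)/(k**4 + 18*k**3 + 119*k**2 + 342*k + 360), as required.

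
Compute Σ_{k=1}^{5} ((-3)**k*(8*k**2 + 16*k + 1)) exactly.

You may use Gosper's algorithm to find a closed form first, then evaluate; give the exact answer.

Step 1: r(k) = 3*(-8*k**2 - 32*k - 25)/(8*k**2 + 16*k + 1).
A = -3, B = 1, C = k**2 + 2*k + 1/8.
f must satisfy (-3)·f(k+1) − (1)·f(k) = k**2 + 2*k + 1/8.
d = 2 from the (0,0,2) case.
Match coefficients ⇒ f(k) = -(2*k**2 + k - 2)/8.
R(k) = B(k−1)·f(k)/C(k) = -(2*k**2 + k - 2)/(8*k**2 + 16*k + 1); s_k = R·t_k = (-3)**k*(-2*k**2 - k + 2).
s_(k+1) − s_k = (-3)**k*(8*k**2 + 16*k + 1) = t_k.
Σ_(k=1)^(5) t_k = s_(6) − s_(1) = -55404 − (3) = -55407.

Σ = -55407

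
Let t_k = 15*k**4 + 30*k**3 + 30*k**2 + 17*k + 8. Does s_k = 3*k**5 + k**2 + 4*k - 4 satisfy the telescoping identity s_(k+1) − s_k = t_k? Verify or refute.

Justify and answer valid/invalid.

s_(k+1) = 4*k + 3*(k + 1)**5 + (k + 1)**2
s_(k+1) − s_k = 15*k**4 + 30*k**3 + 30*k**2 + 17*k + 8
(s_(k+1) − s_k) − t_k = 0

Valid: the claim telescopes to t_k.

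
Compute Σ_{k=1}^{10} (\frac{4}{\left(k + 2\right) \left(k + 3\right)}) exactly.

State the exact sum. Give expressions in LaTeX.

Σ = 40/39

The ratio is (k + 2)/(k + 4).
Normal form (A,B,C) = (k + 2, k + 4, 1).
Solve (k + 2)·f(k+1) − (k + 3)·f(k) = 1.
From deg A=1, deg B=1, deg C=0: d=1.
Coefficient equations give f(k) = k/2.
Then R = B(k−1)f/C = k*(k + 3)/2, so s_k = R(k)·t_k = 2*k/(k + 2).
Verify: 4/(k**2 + 5*k + 6) matches t_k.
Σ_(k=1)^(10) t_k = s_(11) − s_(1) = 22/13 − (2/3) = 40/39.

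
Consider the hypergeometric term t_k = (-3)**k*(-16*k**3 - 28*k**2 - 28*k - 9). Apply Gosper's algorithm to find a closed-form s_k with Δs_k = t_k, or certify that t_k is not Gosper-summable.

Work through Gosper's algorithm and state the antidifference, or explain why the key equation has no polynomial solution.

s_k = (-3)**k*k*(4*k**2 - 2*k + 1)

Ratio r(k) = 3*(-16*k**3 - 76*k**2 - 132*k - 81)/(16*k**3 + 28*k**2 + 28*k + 9).
A = -3, B = 1, C = k**3 + 7*k**2/4 + 7*k/4 + 9/16.
Solve (-3)·f(k+1) − (1)·f(k) = k**3 + 7*k**2/4 + 7*k/4 + 9/16.
Bound: deg f ≤ 3.
Solving with deg f ≤ 3: f(k) = -k*(4*k**2 - 2*k + 1)/16.
Then R = B(k−1)f/C = -k*(4*k**2 - 2*k + 1)/((2*k + 1)*(8*k**2 + 10*k + 9)), so s_k = R(k)·t_k = (-3)**k*k*(4*k**2 - 2*k + 1).
Verify: (-3)**k*(-16*k**3 - 28*k**2 - 28*k - 9) matches t_k.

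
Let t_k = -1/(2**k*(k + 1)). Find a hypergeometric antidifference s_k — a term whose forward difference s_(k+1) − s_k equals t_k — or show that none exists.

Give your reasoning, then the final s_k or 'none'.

not Gosper-summable; s_k does not exist

Ratio r(k) = (k + 1)/(2*(k + 2)).
So A=k/2 + 1/2 and B=k + 2, with C=1.
Need (k/2 + 1/2)·f(k+1) − (k + 1)·f(k) = 1.
Bound: deg f ≤ -1.
Bound -1 < 0, so the key equation has no polynomial solution.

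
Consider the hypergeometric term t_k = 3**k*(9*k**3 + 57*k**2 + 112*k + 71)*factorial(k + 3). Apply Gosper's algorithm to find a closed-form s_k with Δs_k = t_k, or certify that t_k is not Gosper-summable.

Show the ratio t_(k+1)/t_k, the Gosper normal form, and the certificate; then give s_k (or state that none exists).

t_(k+1)/t_k = 3*(9*k**4 + 120*k**3 + 589*k**2 + 1261*k + 996)/(9*k**3 + 57*k**2 + 112*k + 71).
Gosper form: A/B · C(k+1)/C(k) with A=3*k + 12, B=1, C=k**3 + 19*k**2/3 + 112*k/9 + 71/9.
f must satisfy (3*k + 12)·f(k+1) − (1)·f(k) = k**3 + 19*k**2/3 + 112*k/9 + 71/9.
Degrees (1,0,3) ⇒ d ≤ 2.
Match coefficients ⇒ f(k) = (3*k**2 + 2*k + 1)/9.
Get s_k = R·t_k = 3**k*(3*k**2 + 2*k + 1)*factorial(k + 3) with R(k) = B(k−1)f(k)/C(k) = (3*k**2 + 2*k + 1)/(9*k**3 + 57*k**2 + 112*k + 71).
Δs = 3**k*(9*k**3 + 57*k**2 + 112*k + 71)*factorial(k + 3), as required.

s_k = 3**k*(3*k**2 + 2*k + 1)*factorial(k + 3)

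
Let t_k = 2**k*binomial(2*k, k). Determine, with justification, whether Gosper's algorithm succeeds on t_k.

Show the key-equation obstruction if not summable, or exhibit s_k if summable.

Compute t_(k+1)/t_k: get 4*(2*k + 1)/(k + 1).
So A=8*k + 4 and B=k + 1, with C=1.
Need (8*k + 4)·f(k+1) − (k)·f(k) = 1.
d = -1 from the (1,1,0) case.
deg f ≤ -1 is impossible — no certificate.

No; the degree bound rules out any f.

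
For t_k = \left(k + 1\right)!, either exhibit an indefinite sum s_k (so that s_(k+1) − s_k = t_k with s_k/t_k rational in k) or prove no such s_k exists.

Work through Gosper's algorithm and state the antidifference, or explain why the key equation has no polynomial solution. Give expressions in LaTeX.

not Gosper-summable; s_k does not exist

r(k) = k + 2 after simplifying.
Factor: A=k + 2; B=1; C=1.
Set up (k + 2)·f(k+1) − (1)·f(k) − (1) = 0.
deg f ≤ -1 (via 1,0,0).
Bound -1 < 0, so the key equation has no polynomial solution.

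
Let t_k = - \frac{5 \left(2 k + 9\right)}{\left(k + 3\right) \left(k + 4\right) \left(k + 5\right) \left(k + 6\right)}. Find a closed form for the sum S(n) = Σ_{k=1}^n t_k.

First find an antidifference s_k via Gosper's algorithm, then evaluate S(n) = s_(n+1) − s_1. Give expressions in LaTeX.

S(n) = \frac{5 n \left(- n - 10\right)}{24 \left(n^{2} + 10 n + 24\right)}

Ratio r(k) = (k + 3)*(2*k + 11)/((k + 7)*(2*k + 9)).
A = k + 3, B = k + 7, C = k + 9/2.
Key eq: (k + 3)·f(k+1) = (k + 6)·f(k) + (k + 9/2).
d = 3 from the (1,1,1) case.
Match coefficients ⇒ f(k) = k*(k + 4)*(k + 8)/30.
Then R = B(k−1)f/C = k*(k + 4)*(k + 6)*(k + 8)/(15*(2*k + 9)), so s_k = R(k)·t_k = k*(-k - 8)/(3*(k**2 + 8*k + 15)).
s_(k+1) − s_k = 5*(-2*k - 9)/(k**4 + 18*k**3 + 119*k**2 + 342*k + 360) = t_k.
Telescope: S(n) = s_(n+1) − s_(1) = (-n**2 - 10*n - 9)/(3*(n**2 + 10*n + 24)) − (-1/8) = 5*n*(-n - 10)/(24*(n**2 + 10*n + 24)).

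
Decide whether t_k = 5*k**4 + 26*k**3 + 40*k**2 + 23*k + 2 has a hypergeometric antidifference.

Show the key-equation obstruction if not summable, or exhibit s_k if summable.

Yes. s_k = k*(k**4 + 4*k**3 + 2*k**2 - 2*k - 3).

Compute t_(k+1)/t_k: get (5*k**4 + 46*k**3 + 148*k**2 + 201*k + 96)/(5*k**4 + 26*k**3 + 40*k**2 + 23*k + 2).
Gosper form: A/B · C(k+1)/C(k) with A=1, B=1, C=k**4 + 26*k**3/5 + 8*k**2 + 23*k/5 + 2/5.
Need (1)·f(k+1) − (1)·f(k) = k**4 + 26*k**3/5 + 8*k**2 + 23*k/5 + 2/5.
From deg A=0, deg B=0, deg C=4: d=5.
Solve for f: f(k) = k*(k**4 + 4*k**3 + 2*k**2 - 2*k - 3)/5 (degree 5 ≤ 5).
Then R = B(k−1)f/C = k*(k**4 + 4*k**3 + 2*k**2 - 2*k - 3)/(5*k**4 + 26*k**3 + 40*k**2 + 23*k + 2), so s_k = R(k)·t_k = k*(k**4 + 4*k**3 + 2*k**2 - 2*k - 3).
Verify: 5*k**4 + 26*k**3 + 40*k**2 + 23*k + 2 matches t_k.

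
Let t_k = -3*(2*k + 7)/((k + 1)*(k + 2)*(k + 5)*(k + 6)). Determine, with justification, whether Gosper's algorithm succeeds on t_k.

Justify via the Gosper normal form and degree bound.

Yes. s_k = 3*k*(-k - 6)/(5*(k**2 + 6*k + 5)).

t_(k+1)/t_k = (k + 1)*(k + 5)*(2*k + 9)/((k + 3)*(k + 7)*(2*k + 7)).
Factor: A=k + 1; B=k + 7; C=k**3 + 21*k**2/2 + 73*k/2 + 42.
f must satisfy (k + 1)·f(k+1) − (k + 6)·f(k) = k**3 + 21*k**2/2 + 73*k/2 + 42.
Degrees (1,1,3) ⇒ d ≤ 5.
Solve for f: f(k) = k*(k + 2)*(k + 3)*(k + 4)*(k + 6)/10 (degree 5 ≤ 5).
Certificate R = B(k−1)f/C = k*(k + 2)*(k + 6)**2/(5*(2*k + 7)) gives s_k = 3*k*(-k - 6)/(5*(k**2 + 6*k + 5)).
Δs = 3*(-2*k - 7)/(k**4 + 14*k**3 + 65*k**2 + 112*k + 60), as required.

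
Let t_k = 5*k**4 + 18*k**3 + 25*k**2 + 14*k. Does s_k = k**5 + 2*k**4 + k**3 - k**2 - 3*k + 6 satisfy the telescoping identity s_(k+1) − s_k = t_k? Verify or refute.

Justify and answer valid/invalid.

s_(k+1) = k**5 + 7*k**4 + 19*k**3 + 24*k**2 + 11*k + 6
s_(k+1) − s_k = k*(5*k**3 + 18*k**2 + 25*k + 14)
(s_(k+1) − s_k) − t_k = 0

Valid: the claim telescopes to t_k.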